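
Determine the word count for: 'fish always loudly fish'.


Counting words by splitting on spaces:
  Word 1: 'fish'
  Word 2: 'always'
  Word 3: 'loudly'
  Word 4: 'fish'
Total words: 4

4


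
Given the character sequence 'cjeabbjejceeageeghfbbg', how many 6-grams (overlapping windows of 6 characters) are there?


String 'cjeabbjejceeageeghfbbg' has length L = 22.
Number of overlapping n-grams = L - n + 1
Substituting: 22 - 6 + 1 = 17

17


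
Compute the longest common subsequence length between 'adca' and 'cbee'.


DP table for LCS of 'adca' and 'cbee':
       c  b  e  e
    0  0  0  0  0
  a 0  0  0  0  0
  d 0  0  0  0  0
  c 0  1  1  1  1
  a 0  1  1  1  1
LCS: 'c'
LCS length = 1

1


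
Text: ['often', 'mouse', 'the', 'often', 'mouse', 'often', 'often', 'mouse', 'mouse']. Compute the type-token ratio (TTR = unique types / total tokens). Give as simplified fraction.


Tokens: 9
Unique types: ('mouse', 'often', 'the') = 3
TTR = 3/9
Simplify: divide both by 3 -> 1/3
TTR = 1/3

1/3


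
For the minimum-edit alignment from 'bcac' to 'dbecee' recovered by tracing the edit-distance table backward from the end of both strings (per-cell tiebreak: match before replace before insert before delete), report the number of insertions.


Edit distance = 4. Backtracking from cell (4, 6) with preference match > replace > insert > delete,
then listing the resulting alignment 'bcac' -> 'dbecee' left to right:
  Step 1: insert 'd' [insertion #1]
  Step 2: keep 'b'
  Step 3: insert 'e' [insertion #2]
  Step 4: keep 'c'
  Step 5: replace a->e
  Step 6: replace c->e
Total insertions: 2

2


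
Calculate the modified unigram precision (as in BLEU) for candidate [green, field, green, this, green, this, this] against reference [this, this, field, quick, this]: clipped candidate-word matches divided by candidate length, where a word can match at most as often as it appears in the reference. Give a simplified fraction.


Reference word counts: {'field': 1, 'quick': 1, 'this': 3}
Checking each candidate word (with clipping):
  'green' -> not in reference -> no match (matches: 0)
  'field' -> in reference (ref count 1, used 1/1) -> match (matches: 1)
  'green' -> not in reference -> no match (matches: 1)
  'this' -> in reference (ref count 3, used 1/3) -> match (matches: 2)
  'green' -> not in reference -> no match (matches: 2)
  'this' -> in reference (ref count 3, used 2/3) -> match (matches: 3)
  'this' -> in reference (ref count 3, used 3/3) -> match (matches: 4)
Clipped matches: 4, Candidate length: 7
Precision = 4/7

4/7


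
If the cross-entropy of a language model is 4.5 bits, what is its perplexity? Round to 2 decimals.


Perplexity formula: PP = 2^H
H = 4.5
PP = 2^4.5
Decompose: 2^4.5 = 2^4 * 2^0.5 = 2^4 * sqrt(2)
2^4 = 16, sqrt(2) ~ 1.4142136
PP ~ 16 * 1.4142136 = 22.6274176
Rounded to 2 decimals: 22.63

22.63


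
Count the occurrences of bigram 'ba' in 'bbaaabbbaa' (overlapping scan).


Scanning 'bbaaabbbaa' for bigram 'ba':
  Position 0: 'bb' -> no
  Position 1: 'ba' -> MATCH
  Position 2: 'aa' -> no
  Position 3: 'aa' -> no
  Position 4: 'ab' -> no
  Position 5: 'bb' -> no
  Position 6: 'bb' -> no
  Position 7: 'ba' -> MATCH
  Position 8: 'aa' -> no
Total matches: 2

2


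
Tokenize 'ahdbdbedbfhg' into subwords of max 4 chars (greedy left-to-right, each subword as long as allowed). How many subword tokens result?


'ahdbdbedbfhg' has 12 characters.
Chunking with max size 4:
  Chunk 1: 'ahdb' (positions 0-3)
  Chunk 2: 'dbed' (positions 4-7)
  Chunk 3: 'bfhg' (positions 8-11)
Total chunks: ceil(12 / 4) = 3

3


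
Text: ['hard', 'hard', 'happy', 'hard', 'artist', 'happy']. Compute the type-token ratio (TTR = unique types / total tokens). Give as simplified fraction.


Tokens: 6
Unique types: ('artist', 'happy', 'hard') = 3
TTR = 3/6
Simplify: divide both by 3 -> 1/2
TTR = 1/2

1/2


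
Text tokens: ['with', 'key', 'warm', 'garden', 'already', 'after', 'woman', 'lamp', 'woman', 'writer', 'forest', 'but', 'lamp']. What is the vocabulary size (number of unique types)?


Listing all tokens and tracking unique types:
  Token 1: 'with' -> NEW (unique so far: 1)
  Token 2: 'key' -> NEW (unique so far: 2)
  Token 3: 'warm' -> NEW (unique so far: 3)
  Token 4: 'garden' -> NEW (unique so far: 4)
  Token 5: 'already' -> NEW (unique so far: 5)
  Token 6: 'after' -> NEW (unique so far: 6)
  Token 7: 'woman' -> NEW (unique so far: 7)
  Token 8: 'lamp' -> NEW (unique so far: 8)
  Token 9: 'woman' -> duplicate (unique so far: 8)
  Token 10: 'writer' -> NEW (unique so far: 9)
  Token 11: 'forest' -> NEW (unique so far: 10)
  Token 12: 'but' -> NEW (unique so far: 11)
  Token 13: 'lamp' -> duplicate (unique so far: 11)
Unique types: ('after', 'already', 'but', 'forest', 'garden', 'key', 'lamp', 'warm', 'with', 'woman', 'writer')
Vocabulary size: 11

11


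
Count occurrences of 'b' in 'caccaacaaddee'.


Scanning 'caccaacaaddee' for 'b':
  No matches found.
Total occurrences of 'b': 0

0


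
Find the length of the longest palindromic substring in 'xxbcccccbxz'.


Scanning 'xxbcccccbxz' for palindromic substrings.
Substring at positions 1-9: 'xbcccccbx'.
Check: reverse('xbcccccbx') = 'xbcccccbx' -> palindrome confirmed.
Neighbouring characters ('x' / 'z') break symmetry, so it cannot extend further.
No longer palindromic substring exists; longest length = 9

9


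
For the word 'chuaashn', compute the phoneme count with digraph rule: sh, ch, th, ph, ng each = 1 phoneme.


Parsing 'chuaashn' greedily, digraphs first:
  'ch' -> digraph (1 consonant phoneme) (phonemes so far: 1)
  'u' -> vowel phoneme (phonemes so far: 2)
  'a' -> vowel phoneme (phonemes so far: 3)
  'a' -> vowel phoneme (phonemes so far: 4)
  'sh' -> digraph (1 consonant phoneme) (phonemes so far: 5)
  'n' -> consonant phoneme (phonemes so far: 6)
Total phonemes: 6

6


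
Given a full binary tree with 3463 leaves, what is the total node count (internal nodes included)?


Leaf nodes (terminals): 3463
Internal nodes = n - 1 = 3463 - 1 = 3462
Total = leaves + internal = 3463 + 3462 = 6925

6925


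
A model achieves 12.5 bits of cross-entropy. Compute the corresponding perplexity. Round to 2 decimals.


Perplexity formula: PP = 2^H
H = 12.5
PP = 2^12.5
Decompose: 2^12.5 = 2^12 * 2^0.5 = 2^12 * sqrt(2)
2^12 = 4096, sqrt(2) ~ 1.4142136
PP ~ 4096 * 1.4142136 = 5792.6189056
Rounded to 2 decimals: 5792.62

5792.62


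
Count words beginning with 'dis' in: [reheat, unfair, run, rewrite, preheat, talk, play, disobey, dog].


Checking each word for prefix 'dis':
  'reheat' -> no (count: 0)
  'unfair' -> no (count: 0)
  'run' -> no (count: 0)
  'rewrite' -> no (count: 0)
  'preheat' -> no (count: 0)
  'talk' -> no (count: 0)
  'play' -> no (count: 0)
  'disobey' -> YES, starts with 'dis' (count: 1)
  'dog' -> no (count: 1)
Total with prefix 'dis': 1

1


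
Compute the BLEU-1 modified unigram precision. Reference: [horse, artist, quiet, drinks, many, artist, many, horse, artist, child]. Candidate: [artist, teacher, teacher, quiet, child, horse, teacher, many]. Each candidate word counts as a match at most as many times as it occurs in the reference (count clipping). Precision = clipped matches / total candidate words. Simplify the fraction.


Reference word counts: {'artist': 3, 'child': 1, 'drinks': 1, 'horse': 2, 'many': 2, 'quiet': 1}
Checking each candidate word (with clipping):
  'artist' -> in reference (ref count 3, used 1/3) -> match (matches: 1)
  'teacher' -> not in reference -> no match (matches: 1)
  'teacher' -> not in reference -> no match (matches: 1)
  'quiet' -> in reference (ref count 1, used 1/1) -> match (matches: 2)
  'child' -> in reference (ref count 1, used 1/1) -> match (matches: 3)
  'horse' -> in reference (ref count 2, used 1/2) -> match (matches: 4)
  'teacher' -> not in reference -> no match (matches: 4)
  'many' -> in reference (ref count 2, used 1/2) -> match (matches: 5)
Clipped matches: 5, Candidate length: 8
Precision = 5/8

5/8


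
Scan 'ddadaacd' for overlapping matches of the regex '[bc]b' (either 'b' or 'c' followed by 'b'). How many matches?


Pattern: [bc]b means either 'b' or 'c' followed by 'b'.
Scanning 'ddadaacd' position-by-position:
  Pos 0: window 'dd' -> no
  Pos 1: window 'da' -> no
  Pos 2: window 'ad' -> no
  Pos 3: window 'da' -> no
  Pos 4: window 'aa' -> no
  Pos 5: window 'ac' -> no
  Pos 6: window 'cd' -> no
  Pos 7: window 'd' -> no
Total matches: 0

0


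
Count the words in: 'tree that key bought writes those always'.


Counting words by splitting on spaces:
  Word 1: 'tree'
  Word 2: 'that'
  Word 3: 'key'
  Word 4: 'bought'
  Word 5: 'writes'
  Word 6: 'those'
  Word 7: 'always'
Total words: 7

7


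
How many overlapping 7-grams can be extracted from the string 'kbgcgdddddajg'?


String 'kbgcgdddddajg' has length L = 13.
Number of overlapping n-grams = L - n + 1
Substituting: 13 - 7 + 1 = 7

7


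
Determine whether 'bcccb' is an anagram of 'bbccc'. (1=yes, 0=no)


Sort characters of 'bcccb': 'bbccc'
Sort characters of 'bbccc': 'bbccc'
Sorted forms match -> they ARE anagrams
Result: 1

1


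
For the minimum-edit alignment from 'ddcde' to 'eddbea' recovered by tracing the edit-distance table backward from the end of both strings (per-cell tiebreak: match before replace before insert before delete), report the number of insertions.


Edit distance = 4. Backtracking from cell (5, 6) with preference match > replace > insert > delete,
then listing the resulting alignment 'ddcde' -> 'eddbea' left to right:
  Step 1: insert 'e' [insertion #1]
  Step 2: keep 'd'
  Step 3: keep 'd'
  Step 4: replace c->b
  Step 5: replace d->e
  Step 6: replace e->a
Total insertions: 1

1


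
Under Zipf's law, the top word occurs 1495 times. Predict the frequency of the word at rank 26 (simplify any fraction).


Zipf's law: freq(rank) = f1 / rank
f1 = 1495, rank = 26
freq = 1495 / 26
GCD(1495, 26) = 13
Simplified: 115/2

115/2


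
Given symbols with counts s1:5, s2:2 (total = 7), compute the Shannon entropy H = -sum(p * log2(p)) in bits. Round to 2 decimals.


Computing entropy H = -sum(p_i * log2(p_i)):
  s1: p = 5/7 = 0.7143, -p*log2(p) = 0.3467
  s2: p = 2/7 = 0.2857, -p*log2(p) = 0.5164
H = sum of terms = 0.8631
Rounded to 2 decimals: 0.86

0.86


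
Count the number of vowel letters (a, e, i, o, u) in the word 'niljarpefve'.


Scanning each character of 'niljarpefve':
  Position 1: 'n' -> consonant (running count: 0)
  Position 2: 'i' -> vowel (running count: 1)
  Position 3: 'l' -> consonant (running count: 1)
  Position 4: 'j' -> consonant (running count: 1)
  Position 5: 'a' -> vowel (running count: 2)
  Position 6: 'r' -> consonant (running count: 2)
  Position 7: 'p' -> consonant (running count: 2)
  Position 8: 'e' -> vowel (running count: 3)
  Position 9: 'f' -> consonant (running count: 3)
  Position 10: 'v' -> consonant (running count: 3)
  Position 11: 'e' -> vowel (running count: 4)
Total vowels: 4

4


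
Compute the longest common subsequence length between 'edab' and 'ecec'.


DP table for LCS of 'edab' and 'ecec':
       e  c  e  c
    0  0  0  0  0
  e 0  1  1  1  1
  d 0  1  1  1  1
  a 0  1  1  1  1
  b 0  1  1  1  1
LCS: 'e'
LCS length = 1

1


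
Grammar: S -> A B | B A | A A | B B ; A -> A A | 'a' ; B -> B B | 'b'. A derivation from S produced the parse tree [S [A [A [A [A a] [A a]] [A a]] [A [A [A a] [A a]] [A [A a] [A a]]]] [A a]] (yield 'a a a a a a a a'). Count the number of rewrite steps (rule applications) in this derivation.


Every bracketed nonterminal node [X ...] in the tree is produced by exactly one rule application.
Reading the tree off as a leftmost derivation:
  Step 1: S  =>  A A   (applied S -> A A)
  Step 2: A A  =>  A A A   (applied A -> A A)
  Step 3: A A A  =>  A A A A   (applied A -> A A)
  Step 4: A A A A  =>  A A A A A   (applied A -> A A)
  Step 5: A A A A A  =>  a A A A A   (applied A -> a)
  Step 6: a A A A A  =>  a a A A A   (applied A -> a)
  Step 7: a a A A A  =>  a a a A A   (applied A -> a)
  Step 8: a a a A A  =>  a a a A A A   (applied A -> A A)
  Step 9: a a a A A A  =>  a a a A A A A   (applied A -> A A)
  Step 10: a a a A A A A  =>  a a a a A A A   (applied A -> a)
  Step 11: a a a a A A A  =>  a a a a a A A   (applied A -> a)
  Step 12: a a a a a A A  =>  a a a a a A A A   (applied A -> A A)
  Step 13: a a a a a A A A  =>  a a a a a a A A   (applied A -> a)
  Step 14: a a a a a a A A  =>  a a a a a a a A   (applied A -> a)
  Step 15: a a a a a a a A  =>  a a a a a a a a   (applied A -> a)
Final yield: a a a a a a a a
Total rewrite steps: 15

15


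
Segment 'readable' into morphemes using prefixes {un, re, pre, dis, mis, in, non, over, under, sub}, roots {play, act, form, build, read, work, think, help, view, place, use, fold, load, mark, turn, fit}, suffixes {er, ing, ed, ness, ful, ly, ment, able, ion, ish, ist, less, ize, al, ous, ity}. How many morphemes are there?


Segmenting 'readable' against the inventory:
  'read' -> root (morpheme 1)
  'able' -> suffix (morpheme 2)
Total morphemes: 2

2


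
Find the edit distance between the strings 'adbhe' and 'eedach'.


Building DP table for s1='adbhe' (len 5) and s2='eedach' (len 6):
       e  e  d  a  c  h
    0  1  2  3  4  5  6
  a 1  1  2  3  3  4  5
  d 2  2  2  2  3  4  5
  b 3  3  3  3  3  4  5
  h 4  4  4  4  4  4  4
  e 5  4  4  5  5  5  5
Edit distance = dp[5][6] = 5

5


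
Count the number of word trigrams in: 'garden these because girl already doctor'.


Word trigrams from [6] words:
  Trigram 1: (garden these because)
  Trigram 2: (these because girl)
  Trigram 3: (because girl already)
  Trigram 4: (girl already doctor)
Total word trigrams: 6 - 2 = 4

4


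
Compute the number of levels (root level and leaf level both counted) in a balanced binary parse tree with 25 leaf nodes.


In a balanced binary tree with n leaves the deepest leaf is ceil(log2(n)) edges below the root,
so counting node levels inclusive of root and leaves gives ceil(log2(n)) + 1 levels.
log2(25) = 4.6439
ceil(4.6439) = 5
levels = 5 + 1 = 6

6


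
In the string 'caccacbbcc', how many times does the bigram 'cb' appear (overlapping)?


Scanning 'caccacbbcc' for bigram 'cb':
  Position 0: 'ca' -> no
  Position 1: 'ac' -> no
  Position 2: 'cc' -> no
  Position 3: 'ca' -> no
  Position 4: 'ac' -> no
  Position 5: 'cb' -> MATCH
  Position 6: 'bb' -> no
  Position 7: 'bc' -> no
  Position 8: 'cc' -> no
Total matches: 1

1


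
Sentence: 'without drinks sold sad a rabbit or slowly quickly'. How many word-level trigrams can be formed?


Word trigrams from [9] words:
  Trigram 1: (without drinks sold)
  Trigram 2: (drinks sold sad)
  Trigram 3: (sold sad a)
  Trigram 4: (sad a rabbit)
  Trigram 5: (a rabbit or)
  Trigram 6: (rabbit or slowly)
  Trigram 7: (or slowly quickly)
Total word trigrams: 9 - 2 = 7

7


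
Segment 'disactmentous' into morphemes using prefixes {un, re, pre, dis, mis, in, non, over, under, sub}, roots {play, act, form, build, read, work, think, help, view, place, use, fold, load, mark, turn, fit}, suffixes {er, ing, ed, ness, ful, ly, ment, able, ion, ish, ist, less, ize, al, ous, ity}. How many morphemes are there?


Segmenting 'disactmentous' against the inventory:
  'dis' -> prefix (morpheme 1)
  'act' -> root (morpheme 2)
  'ment' -> suffix (morpheme 3)
  'ous' -> suffix (morpheme 4)
Total morphemes: 4

4


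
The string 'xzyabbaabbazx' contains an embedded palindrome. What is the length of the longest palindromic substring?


Scanning 'xzyabbaabbazx' for palindromic substrings.
Substring at positions 3-10: 'abbaabba'.
Check: reverse('abbaabba') = 'abbaabba' -> palindrome confirmed.
Neighbouring characters ('y' / 'z') break symmetry, so it cannot extend further.
No longer palindromic substring exists; longest length = 8

8


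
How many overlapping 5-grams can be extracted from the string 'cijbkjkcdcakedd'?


String 'cijbkjkcdcakedd' has length L = 15.
Number of overlapping n-grams = L - n + 1
Substituting: 15 - 5 + 1 = 11

11


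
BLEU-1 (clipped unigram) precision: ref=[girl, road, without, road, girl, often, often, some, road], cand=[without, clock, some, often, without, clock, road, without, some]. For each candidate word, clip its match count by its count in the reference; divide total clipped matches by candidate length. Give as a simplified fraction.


Reference word counts: {'girl': 2, 'often': 2, 'road': 3, 'some': 1, 'without': 1}
Checking each candidate word (with clipping):
  'without' -> in reference (ref count 1, used 1/1) -> match (matches: 1)
  'clock' -> not in reference -> no match (matches: 1)
  'some' -> in reference (ref count 1, used 1/1) -> match (matches: 2)
  'often' -> in reference (ref count 2, used 1/2) -> match (matches: 3)
  'without' -> ref count 1 already used up (1/1) -> clipped, no match (matches: 3)
  'clock' -> not in reference -> no match (matches: 3)
  'road' -> in reference (ref count 3, used 1/3) -> match (matches: 4)
  'without' -> ref count 1 already used up (1/1) -> clipped, no match (matches: 4)
  'some' -> ref count 1 already used up (1/1) -> clipped, no match (matches: 4)
Clipped matches: 4, Candidate length: 9
Precision = 4/9

4/9


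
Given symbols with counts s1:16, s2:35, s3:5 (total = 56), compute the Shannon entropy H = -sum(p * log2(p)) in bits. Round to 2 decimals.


Computing entropy H = -sum(p_i * log2(p_i)):
  s1: p = 16/56 = 0.2857, -p*log2(p) = 0.5164
  s2: p = 35/56 = 0.6250, -p*log2(p) = 0.4238
  s3: p = 5/56 = 0.0893, -p*log2(p) = 0.3112
H = sum of terms = 1.2514
Rounded to 2 decimals: 1.25

1.25


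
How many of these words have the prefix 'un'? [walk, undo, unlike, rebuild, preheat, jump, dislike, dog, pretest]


Checking each word for prefix 'un':
  'walk' -> no (count: 0)
  'undo' -> YES, starts with 'un' (count: 1)
  'unlike' -> YES, starts with 'un' (count: 2)
  'rebuild' -> no (count: 2)
  'preheat' -> no (count: 2)
  'jump' -> no (count: 2)
  'dislike' -> no (count: 2)
  'dog' -> no (count: 2)
  'pretest' -> no (count: 2)
Total with prefix 'un': 2

2


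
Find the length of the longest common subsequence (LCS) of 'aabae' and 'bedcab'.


DP table for LCS of 'aabae' and 'bedcab':
       b  e  d  c  a  b
    0  0  0  0  0  0  0
  a 0  0  0  0  0  1  1
  a 0  0  0  0  0  1  1
  b 0  1  1  1  1  1  2
  a 0  1  1  1  1  2  2
  e 0  1  2  2  2  2  2
LCS: 'ab'
LCS length = 2

2


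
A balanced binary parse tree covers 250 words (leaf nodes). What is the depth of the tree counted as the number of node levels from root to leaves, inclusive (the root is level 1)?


In a balanced binary tree with n leaves the deepest leaf is ceil(log2(n)) edges below the root,
so counting node levels inclusive of root and leaves gives ceil(log2(n)) + 1 levels.
log2(250) = 7.9658
ceil(7.9658) = 8
levels = 8 + 1 = 9

9


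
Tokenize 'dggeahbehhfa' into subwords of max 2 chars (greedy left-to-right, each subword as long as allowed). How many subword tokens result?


'dggeahbehhfa' has 12 characters.
Chunking with max size 2:
  Chunk 1: 'dg' (positions 0-1)
  Chunk 2: 'ge' (positions 2-3)
  Chunk 3: 'ah' (positions 4-5)
  Chunk 4: 'be' (positions 6-7)
  Chunk 5: 'hh' (positions 8-9)
  Chunk 6: 'fa' (positions 10-11)
Total chunks: ceil(12 / 2) = 6

6


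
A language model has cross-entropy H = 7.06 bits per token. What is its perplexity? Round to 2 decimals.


Perplexity formula: PP = 2^H
H = 7.06
PP = 2^7.06
Decompose: 2^7.06 = 2^7 * 2^0.06
2^7 = 128, 2^0.06 ~ 1.0424658
PP ~ 128 * 1.0424658 = 133.4356224
Rounded to 2 decimals: 133.44

133.44


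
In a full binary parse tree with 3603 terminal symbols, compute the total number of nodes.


Leaf nodes (terminals): 3603
Internal nodes = n - 1 = 3603 - 1 = 3602
Total = leaves + internal = 3603 + 3602 = 7205

7205


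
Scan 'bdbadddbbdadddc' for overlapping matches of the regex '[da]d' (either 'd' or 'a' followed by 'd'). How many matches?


Pattern: [da]d means either 'd' or 'a' followed by 'd'.
Scanning 'bdbadddbbdadddc' position-by-position:
  Pos 0: window 'bd' -> no
  Pos 1: window 'db' -> no
  Pos 2: window 'ba' -> no
  Pos 3: window 'ad' -> MATCH
  Pos 4: window 'dd' -> MATCH
  Pos 5: window 'dd' -> MATCH
  Pos 6: window 'db' -> no
  Pos 7: window 'bb' -> no
  Pos 8: window 'bd' -> no
  Pos 9: window 'da' -> no
  Pos 10: window 'ad' -> MATCH
  Pos 11: window 'dd' -> MATCH
  Pos 12: window 'dd' -> MATCH
  Pos 13: window 'dc' -> no
  Pos 14: window 'c' -> no
Total matches: 6

6


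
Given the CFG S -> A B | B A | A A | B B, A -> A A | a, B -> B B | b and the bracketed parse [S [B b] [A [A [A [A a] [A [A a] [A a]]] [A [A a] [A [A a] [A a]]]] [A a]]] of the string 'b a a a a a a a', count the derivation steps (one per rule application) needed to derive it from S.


Every bracketed nonterminal node [X ...] in the tree is produced by exactly one rule application.
Reading the tree off as a leftmost derivation:
  Step 1: S  =>  B A   (applied S -> B A)
  Step 2: B A  =>  b A   (applied B -> b)
  Step 3: b A  =>  b A A   (applied A -> A A)
  Step 4: b A A  =>  b A A A   (applied A -> A A)
  Step 5: b A A A  =>  b A A A A   (applied A -> A A)
  Step 6: b A A A A  =>  b a A A A   (applied A -> a)
  Step 7: b a A A A  =>  b a A A A A   (applied A -> A A)
  Step 8: b a A A A A  =>  b a a A A A   (applied A -> a)
  Step 9: b a a A A A  =>  b a a a A A   (applied A -> a)
  Step 10: b a a a A A  =>  b a a a A A A   (applied A -> A A)
  Step 11: b a a a A A A  =>  b a a a a A A   (applied A -> a)
  Step 12: b a a a a A A  =>  b a a a a A A A   (applied A -> A A)
  Step 13: b a a a a A A A  =>  b a a a a a A A   (applied A -> a)
  Step 14: b a a a a a A A  =>  b a a a a a a A   (applied A -> a)
  Step 15: b a a a a a a A  =>  b a a a a a a a   (applied A -> a)
Final yield: b a a a a a a a
Total rewrite steps: 15

15


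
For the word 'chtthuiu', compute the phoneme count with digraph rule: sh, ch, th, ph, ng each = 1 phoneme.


Parsing 'chtthuiu' greedily, digraphs first:
  'ch' -> digraph (1 consonant phoneme) (phonemes so far: 1)
  't' -> consonant phoneme (phonemes so far: 2)
  'th' -> digraph (1 consonant phoneme) (phonemes so far: 3)
  'u' -> vowel phoneme (phonemes so far: 4)
  'i' -> vowel phoneme (phonemes so far: 5)
  'u' -> vowel phoneme (phonemes so far: 6)
Total phonemes: 6

6


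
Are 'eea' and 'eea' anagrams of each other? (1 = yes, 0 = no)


Sort characters of 'eea': 'aee'
Sort characters of 'eea': 'aee'
Sorted forms match -> they ARE anagrams
Result: 1

1


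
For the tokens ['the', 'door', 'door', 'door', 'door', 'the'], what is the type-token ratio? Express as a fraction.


Tokens: 6
Unique types: ('door', 'the') = 2
TTR = 2/6
Simplify: divide both by 2 -> 1/3
TTR = 1/3

1/3


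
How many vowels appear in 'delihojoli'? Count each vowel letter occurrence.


Scanning each character of 'delihojoli':
  Position 1: 'd' -> consonant (running count: 0)
  Position 2: 'e' -> vowel (running count: 1)
  Position 3: 'l' -> consonant (running count: 1)
  Position 4: 'i' -> vowel (running count: 2)
  Position 5: 'h' -> consonant (running count: 2)
  Position 6: 'o' -> vowel (running count: 3)
  Position 7: 'j' -> consonant (running count: 3)
  Position 8: 'o' -> vowel (running count: 4)
  Position 9: 'l' -> consonant (running count: 4)
  Position 10: 'i' -> vowel (running count: 5)
Total vowels: 5

5


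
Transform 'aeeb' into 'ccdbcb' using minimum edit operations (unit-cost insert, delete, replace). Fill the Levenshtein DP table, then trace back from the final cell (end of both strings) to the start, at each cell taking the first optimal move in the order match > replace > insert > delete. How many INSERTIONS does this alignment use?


Edit distance = 5. Backtracking from cell (4, 6) with preference match > replace > insert > delete,
then listing the resulting alignment 'aeeb' -> 'ccdbcb' left to right:
  Step 1: insert 'c' [insertion #1]
  Step 2: insert 'c' [insertion #2]
  Step 3: replace a->d
  Step 4: replace e->b
  Step 5: replace e->c
  Step 6: keep 'b'
Total insertions: 2

2


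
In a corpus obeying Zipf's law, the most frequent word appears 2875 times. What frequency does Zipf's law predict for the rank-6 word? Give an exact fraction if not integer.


Zipf's law: freq(rank) = f1 / rank
f1 = 2875, rank = 6
freq = 2875 / 6
GCD(2875, 6) = 1
Simplified: 2875/6

2875/6


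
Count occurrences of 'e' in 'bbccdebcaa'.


Scanning 'bbccdebcaa' for 'e':
  Position 5: 'e' -> MATCH (count: 1)
Total occurrences of 'e': 1

1


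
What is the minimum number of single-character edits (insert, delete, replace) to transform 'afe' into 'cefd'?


Building DP table for s1='afe' (len 3) and s2='cefd' (len 4):
       c  e  f  d
    0  1  2  3  4
  a 1  1  2  3  4
  f 2  2  2  2  3
  e 3  3  2  3  3
Edit distance = dp[3][4] = 3

3


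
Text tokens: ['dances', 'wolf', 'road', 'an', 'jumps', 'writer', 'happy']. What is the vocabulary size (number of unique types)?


Listing all tokens and tracking unique types:
  Token 1: 'dances' -> NEW (unique so far: 1)
  Token 2: 'wolf' -> NEW (unique so far: 2)
  Token 3: 'road' -> NEW (unique so far: 3)
  Token 4: 'an' -> NEW (unique so far: 4)
  Token 5: 'jumps' -> NEW (unique so far: 5)
  Token 6: 'writer' -> NEW (unique so far: 6)
  Token 7: 'happy' -> NEW (unique so far: 7)
Unique types: ('an', 'dances', 'happy', 'jumps', 'road', 'wolf', 'writer')
Vocabulary size: 7

7


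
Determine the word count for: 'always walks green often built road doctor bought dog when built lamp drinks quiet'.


Counting words by splitting on spaces:
  Word 1: 'always'
  Word 2: 'walks'
  Word 3: 'green'
  Word 4: 'often'
  Word 5: 'built'
  Word 6: 'road'
  Word 7: 'doctor'
  Word 8: 'bought'
  Word 9: 'dog'
  Word 10: 'when'
  Word 11: 'built'
  Word 12: 'lamp'
  Word 13: 'drinks'
  Word 14: 'quiet'
Total words: 14

14


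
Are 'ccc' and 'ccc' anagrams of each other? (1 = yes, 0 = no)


Sort characters of 'ccc': 'ccc'
Sort characters of 'ccc': 'ccc'
Sorted forms match -> they ARE anagrams
Result: 1

1


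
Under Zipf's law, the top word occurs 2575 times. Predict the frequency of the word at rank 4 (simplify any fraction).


Zipf's law: freq(rank) = f1 / rank
f1 = 2575, rank = 4
freq = 2575 / 4
GCD(2575, 4) = 1
Simplified: 2575/4

2575/4


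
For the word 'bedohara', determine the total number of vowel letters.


Scanning each character of 'bedohara':
  Position 1: 'b' -> consonant (running count: 0)
  Position 2: 'e' -> vowel (running count: 1)
  Position 3: 'd' -> consonant (running count: 1)
  Position 4: 'o' -> vowel (running count: 2)
  Position 5: 'h' -> consonant (running count: 2)
  Position 6: 'a' -> vowel (running count: 3)
  Position 7: 'r' -> consonant (running count: 3)
  Position 8: 'a' -> vowel (running count: 4)
Total vowels: 4

4


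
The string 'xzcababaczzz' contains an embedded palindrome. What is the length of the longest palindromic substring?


Scanning 'xzcababaczzz' for palindromic substrings.
Substring at positions 1-9: 'zcababacz'.
Check: reverse('zcababacz') = 'zcababacz' -> palindrome confirmed.
Neighbouring characters ('x' / 'z') break symmetry, so it cannot extend further.
No longer palindromic substring exists; longest length = 9

9


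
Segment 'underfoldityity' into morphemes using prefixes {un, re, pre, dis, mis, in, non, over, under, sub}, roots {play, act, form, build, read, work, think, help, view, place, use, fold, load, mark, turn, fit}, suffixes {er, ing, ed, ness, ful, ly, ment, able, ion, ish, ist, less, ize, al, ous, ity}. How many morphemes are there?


Segmenting 'underfoldityity' against the inventory:
  'under' -> prefix (morpheme 1)
  'fold' -> root (morpheme 2)
  'ity' -> suffix (morpheme 3)
  'ity' -> suffix (morpheme 4)
Total morphemes: 4

4


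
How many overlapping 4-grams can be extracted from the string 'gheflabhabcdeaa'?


String 'gheflabhabcdeaa' has length L = 15.
Number of overlapping n-grams = L - n + 1
Substituting: 15 - 4 + 1 = 12

12


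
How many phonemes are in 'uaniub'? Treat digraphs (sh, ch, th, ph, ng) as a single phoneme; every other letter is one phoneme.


Parsing 'uaniub' greedily, digraphs first:
  'u' -> vowel phoneme (phonemes so far: 1)
  'a' -> vowel phoneme (phonemes so far: 2)
  'n' -> consonant phoneme (phonemes so far: 3)
  'i' -> vowel phoneme (phonemes so far: 4)
  'u' -> vowel phoneme (phonemes so far: 5)
  'b' -> consonant phoneme (phonemes so far: 6)
Total phonemes: 6

6


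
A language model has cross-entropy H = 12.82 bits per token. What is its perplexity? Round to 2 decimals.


Perplexity formula: PP = 2^H
H = 12.82
PP = 2^12.82
Decompose: 2^12.82 = 2^12 * 2^0.82
2^12 = 4096, 2^0.82 ~ 1.7654060
PP ~ 4096 * 1.7654060 = 7231.1029760
Rounded to 2 decimals: 7231.10

7231.10


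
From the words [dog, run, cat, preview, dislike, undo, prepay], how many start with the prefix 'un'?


Checking each word for prefix 'un':
  'dog' -> no (count: 0)
  'run' -> no (count: 0)
  'cat' -> no (count: 0)
  'preview' -> no (count: 0)
  'dislike' -> no (count: 0)
  'undo' -> YES, starts with 'un' (count: 1)
  'prepay' -> no (count: 1)
Total with prefix 'un': 1

1


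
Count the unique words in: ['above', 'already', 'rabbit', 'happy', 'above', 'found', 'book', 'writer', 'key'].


Listing all tokens and tracking unique types:
  Token 1: 'above' -> NEW (unique so far: 1)
  Token 2: 'already' -> NEW (unique so far: 2)
  Token 3: 'rabbit' -> NEW (unique so far: 3)
  Token 4: 'happy' -> NEW (unique so far: 4)
  Token 5: 'above' -> duplicate (unique so far: 4)
  Token 6: 'found' -> NEW (unique so far: 5)
  Token 7: 'book' -> NEW (unique so far: 6)
  Token 8: 'writer' -> NEW (unique so far: 7)
  Token 9: 'key' -> NEW (unique so far: 8)
Unique types: ('above', 'already', 'book', 'found', 'happy', 'key', 'rabbit', 'writer')
Vocabulary size: 8

8


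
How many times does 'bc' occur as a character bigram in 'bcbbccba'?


Scanning 'bcbbccba' for bigram 'bc':
  Position 0: 'bc' -> MATCH
  Position 1: 'cb' -> no
  Position 2: 'bb' -> no
  Position 3: 'bc' -> MATCH
  Position 4: 'cc' -> no
  Position 5: 'cb' -> no
  Position 6: 'ba' -> no
Total matches: 2

2


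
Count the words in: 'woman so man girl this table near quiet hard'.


Counting words by splitting on spaces:
  Word 1: 'woman'
  Word 2: 'so'
  Word 3: 'man'
  Word 4: 'girl'
  Word 5: 'this'
  Word 6: 'table'
  Word 7: 'near'
  Word 8: 'quiet'
  Word 9: 'hard'
Total words: 9

9


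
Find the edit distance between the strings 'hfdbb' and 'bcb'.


Building DP table for s1='hfdbb' (len 5) and s2='bcb' (len 3):
       b  c  b
    0  1  2  3
  h 1  1  2  3
  f 2  2  2  3
  d 3  3  3  3
  b 4  3  4  3
  b 5  4  4  4
Edit distance = dp[5][3] = 4

4


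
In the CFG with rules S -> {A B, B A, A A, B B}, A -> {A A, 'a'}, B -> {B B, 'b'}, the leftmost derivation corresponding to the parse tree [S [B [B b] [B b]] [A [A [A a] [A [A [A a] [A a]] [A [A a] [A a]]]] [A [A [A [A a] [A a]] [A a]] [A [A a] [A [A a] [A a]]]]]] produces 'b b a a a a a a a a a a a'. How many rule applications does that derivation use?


Every bracketed nonterminal node [X ...] in the tree is produced by exactly one rule application.
Reading the tree off as a leftmost derivation:
  Step 1: S  =>  B A   (applied S -> B A)
  Step 2: B A  =>  B B A   (applied B -> B B)
  Step 3: B B A  =>  b B A   (applied B -> b)
  Step 4: b B A  =>  b b A   (applied B -> b)
  Step 5: b b A  =>  b b A A   (applied A -> A A)
  Step 6: b b A A  =>  b b A A A   (applied A -> A A)
  Step 7: b b A A A  =>  b b a A A   (applied A -> a)
  Step 8: b b a A A  =>  b b a A A A   (applied A -> A A)
  Step 9: b b a A A A  =>  b b a A A A A   (applied A -> A A)
  Step 10: b b a A A A A  =>  b b a a A A A   (applied A -> a)
  Step 11: b b a a A A A  =>  b b a a a A A   (applied A -> a)
  Step 12: b b a a a A A  =>  b b a a a A A A   (applied A -> A A)
  Step 13: b b a a a A A A  =>  b b a a a a A A   (applied A -> a)
  Step 14: b b a a a a A A  =>  b b a a a a a A   (applied A -> a)
  Step 15: b b a a a a a A  =>  b b a a a a a A A   (applied A -> A A)
  Step 16: b b a a a a a A A  =>  b b a a a a a A A A   (applied A -> A A)
  Step 17: b b a a a a a A A A  =>  b b a a a a a A A A A   (applied A -> A A)
  Step 18: b b a a a a a A A A A  =>  b b a a a a a a A A A   (applied A -> a)
  Step 19: b b a a a a a a A A A  =>  b b a a a a a a a A A   (applied A -> a)
  Step 20: b b a a a a a a a A A  =>  b b a a a a a a a a A   (applied A -> a)
  Step 21: b b a a a a a a a a A  =>  b b a a a a a a a a A A   (applied A -> A A)
  Step 22: b b a a a a a a a a A A  =>  b b a a a a a a a a a A   (applied A -> a)
  Step 23: b b a a a a a a a a a A  =>  b b a a a a a a a a a A A   (applied A -> A A)
  Step 24: b b a a a a a a a a a A A  =>  b b a a a a a a a a a a A   (applied A -> a)
  Step 25: b b a a a a a a a a a a A  =>  b b a a a a a a a a a a a   (applied A -> a)
Final yield: b b a a a a a a a a a a a
Total rewrite steps: 25

25


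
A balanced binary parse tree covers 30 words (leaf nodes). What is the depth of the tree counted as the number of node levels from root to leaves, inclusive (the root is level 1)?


In a balanced binary tree with n leaves the deepest leaf is ceil(log2(n)) edges below the root,
so counting node levels inclusive of root and leaves gives ceil(log2(n)) + 1 levels.
log2(30) = 4.9069
ceil(4.9069) = 5
levels = 5 + 1 = 6

6


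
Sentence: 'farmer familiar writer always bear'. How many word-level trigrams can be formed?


Word trigrams from [5] words:
  Trigram 1: (farmer familiar writer)
  Trigram 2: (familiar writer always)
  Trigram 3: (writer always bear)
Total word trigrams: 5 - 2 = 3

3


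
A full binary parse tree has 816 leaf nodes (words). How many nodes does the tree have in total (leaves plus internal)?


Leaf nodes (terminals): 816
Internal nodes = n - 1 = 816 - 1 = 815
Total = leaves + internal = 816 + 815 = 1631

1631


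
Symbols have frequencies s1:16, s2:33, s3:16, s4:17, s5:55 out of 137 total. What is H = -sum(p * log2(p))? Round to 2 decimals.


Computing entropy H = -sum(p_i * log2(p_i)):
  s1: p = 16/137 = 0.1168, -p*log2(p) = 0.3618
  s2: p = 33/137 = 0.2409, -p*log2(p) = 0.4947
  s3: p = 16/137 = 0.1168, -p*log2(p) = 0.3618
  s4: p = 17/137 = 0.1241, -p*log2(p) = 0.3736
  s5: p = 55/137 = 0.4015, -p*log2(p) = 0.5286
H = sum of terms = 2.1205
Rounded to 2 decimals: 2.12

2.12


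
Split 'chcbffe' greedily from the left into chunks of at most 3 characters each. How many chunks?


'chcbffe' has 7 characters.
Chunking with max size 3:
  Chunk 1: 'chc' (positions 0-2)
  Chunk 2: 'bff' (positions 3-5)
  Chunk 3: 'e' (positions 6-6)
Total chunks: ceil(7 / 3) = 3

3


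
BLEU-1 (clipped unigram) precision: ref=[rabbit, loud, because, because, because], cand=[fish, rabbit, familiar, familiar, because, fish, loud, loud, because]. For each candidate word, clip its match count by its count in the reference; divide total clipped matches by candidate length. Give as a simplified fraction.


Reference word counts: {'because': 3, 'loud': 1, 'rabbit': 1}
Checking each candidate word (with clipping):
  'fish' -> not in reference -> no match (matches: 0)
  'rabbit' -> in reference (ref count 1, used 1/1) -> match (matches: 1)
  'familiar' -> not in reference -> no match (matches: 1)
  'familiar' -> not in reference -> no match (matches: 1)
  'because' -> in reference (ref count 3, used 1/3) -> match (matches: 2)
  'fish' -> not in reference -> no match (matches: 2)
  'loud' -> in reference (ref count 1, used 1/1) -> match (matches: 3)
  'loud' -> ref count 1 already used up (1/1) -> clipped, no match (matches: 3)
  'because' -> in reference (ref count 3, used 2/3) -> match (matches: 4)
Clipped matches: 4, Candidate length: 9
Precision = 4/9

4/9


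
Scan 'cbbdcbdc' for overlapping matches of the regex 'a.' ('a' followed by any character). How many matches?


Pattern: a. means 'a' followed by any character.
Scanning 'cbbdcbdc' position-by-position:
  Pos 0: window 'cb' -> no
  Pos 1: window 'bb' -> no
  Pos 2: window 'bd' -> no
  Pos 3: window 'dc' -> no
  Pos 4: window 'cb' -> no
  Pos 5: window 'bd' -> no
  Pos 6: window 'dc' -> no
  Pos 7: window 'c' -> no
Total matches: 0

0


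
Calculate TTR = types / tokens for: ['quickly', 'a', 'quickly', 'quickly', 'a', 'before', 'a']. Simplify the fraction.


Tokens: 7
Unique types: ('a', 'before', 'quickly') = 3
TTR = 3/7
Already in lowest terms.

3/7


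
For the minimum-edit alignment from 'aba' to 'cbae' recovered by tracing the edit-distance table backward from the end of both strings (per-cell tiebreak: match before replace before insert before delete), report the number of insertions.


Edit distance = 2. Backtracking from cell (3, 4) with preference match > replace > insert > delete,
then listing the resulting alignment 'aba' -> 'cbae' left to right:
  Step 1: replace a->c
  Step 2: keep 'b'
  Step 3: keep 'a'
  Step 4: insert 'e' [insertion #1]
Total insertions: 1

1


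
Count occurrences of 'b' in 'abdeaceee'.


Scanning 'abdeaceee' for 'b':
  Position 1: 'b' -> MATCH (count: 1)
Total occurrences of 'b': 1

1


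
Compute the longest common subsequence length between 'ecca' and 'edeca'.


DP table for LCS of 'ecca' and 'edeca':
       e  d  e  c  a
    0  0  0  0  0  0
  e 0  1  1  1  1  1
  c 0  1  1  1  2  2
  c 0  1  1  1  2  2
  a 0  1  1  1  2  3
LCS: 'eca'
LCS length = 3

3


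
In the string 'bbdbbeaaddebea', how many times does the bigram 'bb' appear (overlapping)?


Scanning 'bbdbbeaaddebea' for bigram 'bb':
  Position 0: 'bb' -> MATCH
  Position 1: 'bd' -> no
  Position 2: 'db' -> no
  Position 3: 'bb' -> MATCH
  Position 4: 'be' -> no
  Position 5: 'ea' -> no
  Position 6: 'aa' -> no
  Position 7: 'ad' -> no
  Position 8: 'dd' -> no
  Position 9: 'de' -> no
  Position 10: 'eb' -> no
  Position 11: 'be' -> no
  Position 12: 'ea' -> no
Total matches: 2

2


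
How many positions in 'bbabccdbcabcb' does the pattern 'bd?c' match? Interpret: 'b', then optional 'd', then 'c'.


Pattern: bd?c means 'b', then optional 'd', then 'c'.
Scanning 'bbabccdbcabcb' position-by-position:
  Pos 0: window 'bba' -> no
  Pos 1: window 'bab' -> no
  Pos 2: window 'abc' -> no
  Pos 3: window 'bcc' -> MATCH
  Pos 4: window 'ccd' -> no
  Pos 5: window 'cdb' -> no
  Pos 6: window 'dbc' -> no
  Pos 7: window 'bca' -> MATCH
  Pos 8: window 'cab' -> no
  Pos 9: window 'abc' -> no
  Pos 10: window 'bcb' -> MATCH
  Pos 11: window 'cb' -> no
  Pos 12: window 'b' -> no
Total matches: 3

3


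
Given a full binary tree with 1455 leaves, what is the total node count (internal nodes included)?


Leaf nodes (terminals): 1455
Internal nodes = n - 1 = 1455 - 1 = 1454
Total = leaves + internal = 1455 + 1454 = 2909

2909


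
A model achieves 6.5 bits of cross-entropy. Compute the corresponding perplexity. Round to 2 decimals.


Perplexity formula: PP = 2^H
H = 6.5
PP = 2^6.5
Decompose: 2^6.5 = 2^6 * 2^0.5 = 2^6 * sqrt(2)
2^6 = 64, sqrt(2) ~ 1.4142136
PP ~ 64 * 1.4142136 = 90.5096704
Rounded to 2 decimals: 90.51

90.51


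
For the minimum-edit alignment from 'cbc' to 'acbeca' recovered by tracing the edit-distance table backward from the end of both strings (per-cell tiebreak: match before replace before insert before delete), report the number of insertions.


Edit distance = 3. Backtracking from cell (3, 6) with preference match > replace > insert > delete,
then listing the resulting alignment 'cbc' -> 'acbeca' left to right:
  Step 1: insert 'a' [insertion #1]
  Step 2: keep 'c'
  Step 3: keep 'b'
  Step 4: insert 'e' [insertion #2]
  Step 5: keep 'c'
  Step 6: insert 'a' [insertion #3]
Total insertions: 3

3


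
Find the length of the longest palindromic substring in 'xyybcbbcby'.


Scanning 'xyybcbbcby' for palindromic substrings.
Substring at positions 2-9: 'ybcbbcby'.
Check: reverse('ybcbbcby') = 'ybcbbcby' -> palindrome confirmed.
Neighbouring characters ('y' / '-') break symmetry, so it cannot extend further.
No longer palindromic substring exists; longest length = 8

8


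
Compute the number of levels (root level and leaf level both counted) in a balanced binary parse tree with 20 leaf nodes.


In a balanced binary tree with n leaves the deepest leaf is ceil(log2(n)) edges below the root,
so counting node levels inclusive of root and leaves gives ceil(log2(n)) + 1 levels.
log2(20) = 4.3219
ceil(4.3219) = 5
levels = 5 + 1 = 6

6
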